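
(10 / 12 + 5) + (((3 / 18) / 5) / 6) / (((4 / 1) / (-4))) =1049 / 180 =5.83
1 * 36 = 36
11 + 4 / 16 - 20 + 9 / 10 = -157 / 20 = -7.85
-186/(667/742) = -138012/667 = -206.91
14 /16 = 7 /8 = 0.88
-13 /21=-0.62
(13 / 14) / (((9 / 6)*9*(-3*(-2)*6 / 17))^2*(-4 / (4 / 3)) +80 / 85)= -3757 / 9916424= -0.00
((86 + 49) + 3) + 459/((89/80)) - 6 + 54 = 53274/89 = 598.58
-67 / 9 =-7.44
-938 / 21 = -134 / 3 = -44.67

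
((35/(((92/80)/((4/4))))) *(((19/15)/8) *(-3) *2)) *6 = -3990/23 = -173.48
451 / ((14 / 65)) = 2093.93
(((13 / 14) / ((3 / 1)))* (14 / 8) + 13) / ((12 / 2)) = 325 / 144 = 2.26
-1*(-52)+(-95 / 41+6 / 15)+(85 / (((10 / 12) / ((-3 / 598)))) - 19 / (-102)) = 311088341 / 6252090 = 49.76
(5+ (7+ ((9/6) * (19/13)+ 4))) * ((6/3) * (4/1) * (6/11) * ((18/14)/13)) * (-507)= -27864/7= -3980.57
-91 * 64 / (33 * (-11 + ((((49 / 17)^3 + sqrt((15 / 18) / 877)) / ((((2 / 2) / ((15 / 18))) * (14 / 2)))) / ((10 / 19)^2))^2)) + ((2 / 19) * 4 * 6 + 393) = 26210931740336569177803477414297600 * sqrt(26310) / 795837856333844286563495600387778413339 + 5952604139293814382597719174364673697663385 / 15120919270343041444706416407367789853441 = 393.67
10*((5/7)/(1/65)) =3250/7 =464.29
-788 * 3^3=-21276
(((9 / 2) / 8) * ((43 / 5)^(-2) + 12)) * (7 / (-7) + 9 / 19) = -999585 / 281048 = -3.56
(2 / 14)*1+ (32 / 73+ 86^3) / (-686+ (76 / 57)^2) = -1462387013 / 1573369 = -929.46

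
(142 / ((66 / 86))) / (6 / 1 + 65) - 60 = -1894 / 33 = -57.39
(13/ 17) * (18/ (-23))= -234/ 391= -0.60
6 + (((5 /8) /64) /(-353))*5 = 1084391 /180736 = 6.00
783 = 783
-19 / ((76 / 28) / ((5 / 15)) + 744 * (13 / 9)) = -399 / 22739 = -0.02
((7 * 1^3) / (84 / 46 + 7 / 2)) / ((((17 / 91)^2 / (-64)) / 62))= -149432.96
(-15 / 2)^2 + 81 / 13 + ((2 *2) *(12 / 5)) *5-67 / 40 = 56579 / 520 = 108.81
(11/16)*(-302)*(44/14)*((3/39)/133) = -18271/48412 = -0.38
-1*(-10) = 10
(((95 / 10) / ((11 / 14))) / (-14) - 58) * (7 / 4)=-9065 / 88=-103.01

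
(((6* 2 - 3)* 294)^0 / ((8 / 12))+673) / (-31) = -1349 / 62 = -21.76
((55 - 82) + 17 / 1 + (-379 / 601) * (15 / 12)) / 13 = -0.83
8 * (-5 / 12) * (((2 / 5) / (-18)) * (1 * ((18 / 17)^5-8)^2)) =179334830453888 / 54431835312123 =3.29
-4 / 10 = -2 / 5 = -0.40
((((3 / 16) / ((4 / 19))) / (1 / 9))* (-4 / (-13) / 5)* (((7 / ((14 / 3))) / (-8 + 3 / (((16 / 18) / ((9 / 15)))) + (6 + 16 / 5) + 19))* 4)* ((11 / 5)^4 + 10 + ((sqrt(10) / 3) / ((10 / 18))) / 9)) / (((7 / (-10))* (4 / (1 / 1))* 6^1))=-824391 / 3111500 - 171* sqrt(10) / 323596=-0.27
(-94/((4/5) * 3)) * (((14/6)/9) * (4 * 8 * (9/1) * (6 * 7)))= -368480/3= -122826.67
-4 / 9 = -0.44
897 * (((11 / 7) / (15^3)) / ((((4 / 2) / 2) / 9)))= 3289 / 875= 3.76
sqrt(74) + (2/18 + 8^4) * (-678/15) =-1666298/9 + sqrt(74) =-185135.62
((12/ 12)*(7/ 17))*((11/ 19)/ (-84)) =-11/ 3876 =-0.00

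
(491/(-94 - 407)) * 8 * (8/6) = -15712/1503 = -10.45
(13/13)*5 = 5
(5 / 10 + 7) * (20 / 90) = 5 / 3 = 1.67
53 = 53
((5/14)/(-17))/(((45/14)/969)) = -19/3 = -6.33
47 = 47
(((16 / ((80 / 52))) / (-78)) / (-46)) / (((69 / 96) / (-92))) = -128 / 345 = -0.37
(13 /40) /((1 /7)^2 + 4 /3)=1911 /7960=0.24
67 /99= 0.68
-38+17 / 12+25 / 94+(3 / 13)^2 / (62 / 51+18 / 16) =-3303782777 / 91026780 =-36.29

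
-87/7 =-12.43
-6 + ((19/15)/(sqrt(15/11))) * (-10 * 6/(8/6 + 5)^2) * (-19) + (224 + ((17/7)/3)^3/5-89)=12 * sqrt(165)/5 + 5978258/46305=159.93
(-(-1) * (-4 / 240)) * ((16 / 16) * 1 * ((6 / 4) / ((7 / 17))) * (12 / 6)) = -17 / 140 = -0.12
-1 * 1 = -1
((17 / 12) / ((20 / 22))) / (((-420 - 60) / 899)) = -168113 / 57600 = -2.92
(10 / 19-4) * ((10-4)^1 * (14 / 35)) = -792 / 95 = -8.34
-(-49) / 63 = 7 / 9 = 0.78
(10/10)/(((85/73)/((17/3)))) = 4.87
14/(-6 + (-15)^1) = -2/3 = -0.67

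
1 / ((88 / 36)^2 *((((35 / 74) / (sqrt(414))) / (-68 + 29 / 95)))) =-57821121 *sqrt(46) / 804650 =-487.37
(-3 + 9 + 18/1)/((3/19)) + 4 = 156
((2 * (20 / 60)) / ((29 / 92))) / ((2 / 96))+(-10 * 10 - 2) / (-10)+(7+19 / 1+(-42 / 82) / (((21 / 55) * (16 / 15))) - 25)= 10602039 / 95120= 111.46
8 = 8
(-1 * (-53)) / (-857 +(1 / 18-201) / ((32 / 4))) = -0.06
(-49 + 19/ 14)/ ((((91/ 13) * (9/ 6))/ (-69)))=15341/ 49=313.08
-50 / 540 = -5 / 54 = -0.09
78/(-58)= -39/29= -1.34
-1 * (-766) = 766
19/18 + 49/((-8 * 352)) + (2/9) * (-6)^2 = 229063/25344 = 9.04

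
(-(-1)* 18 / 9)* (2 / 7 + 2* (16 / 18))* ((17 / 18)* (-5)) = -11050 / 567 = -19.49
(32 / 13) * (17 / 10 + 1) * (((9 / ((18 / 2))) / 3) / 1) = 2.22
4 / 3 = 1.33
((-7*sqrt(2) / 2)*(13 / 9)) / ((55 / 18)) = -91*sqrt(2) / 55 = -2.34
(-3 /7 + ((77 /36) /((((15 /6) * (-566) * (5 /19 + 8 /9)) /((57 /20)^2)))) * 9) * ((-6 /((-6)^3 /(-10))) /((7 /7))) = 545827027 /3746467200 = 0.15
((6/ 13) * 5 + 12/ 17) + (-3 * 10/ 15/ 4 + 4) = 2879/ 442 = 6.51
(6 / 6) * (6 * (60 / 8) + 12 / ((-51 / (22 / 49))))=37397 / 833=44.89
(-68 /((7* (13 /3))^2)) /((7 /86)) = -52632 /57967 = -0.91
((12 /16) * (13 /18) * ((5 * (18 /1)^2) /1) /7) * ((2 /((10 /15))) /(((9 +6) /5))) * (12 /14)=5265 /49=107.45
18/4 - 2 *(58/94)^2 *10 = -13759/4418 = -3.11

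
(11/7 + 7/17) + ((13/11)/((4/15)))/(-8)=59867/41888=1.43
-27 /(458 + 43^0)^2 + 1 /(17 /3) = 1376 /7803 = 0.18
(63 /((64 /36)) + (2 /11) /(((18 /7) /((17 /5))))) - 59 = -184711 /7920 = -23.32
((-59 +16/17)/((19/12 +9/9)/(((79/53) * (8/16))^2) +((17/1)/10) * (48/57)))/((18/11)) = -2145687005/367840322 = -5.83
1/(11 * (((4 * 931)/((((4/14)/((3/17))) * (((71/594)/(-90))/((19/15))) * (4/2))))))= -1207/14563070676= -0.00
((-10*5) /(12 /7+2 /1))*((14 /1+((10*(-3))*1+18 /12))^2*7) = -1030225 /52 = -19812.02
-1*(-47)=47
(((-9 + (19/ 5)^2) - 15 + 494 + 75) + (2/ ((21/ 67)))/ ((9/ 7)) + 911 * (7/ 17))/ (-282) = -10780999/ 3235950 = -3.33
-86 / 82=-43 / 41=-1.05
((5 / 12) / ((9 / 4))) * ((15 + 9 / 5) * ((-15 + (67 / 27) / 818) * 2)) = -9274244 / 99387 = -93.31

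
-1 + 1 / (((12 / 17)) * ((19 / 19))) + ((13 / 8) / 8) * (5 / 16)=1475 / 3072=0.48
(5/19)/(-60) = -0.00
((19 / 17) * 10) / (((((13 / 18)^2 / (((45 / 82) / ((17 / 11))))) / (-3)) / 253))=-11564199900 / 2002481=-5774.94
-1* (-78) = 78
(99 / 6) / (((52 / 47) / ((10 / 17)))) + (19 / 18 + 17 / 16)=346585 / 31824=10.89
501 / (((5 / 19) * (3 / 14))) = 44422 / 5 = 8884.40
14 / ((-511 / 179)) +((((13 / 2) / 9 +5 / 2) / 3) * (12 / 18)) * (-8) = -62870 / 5913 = -10.63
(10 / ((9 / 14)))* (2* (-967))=-30084.44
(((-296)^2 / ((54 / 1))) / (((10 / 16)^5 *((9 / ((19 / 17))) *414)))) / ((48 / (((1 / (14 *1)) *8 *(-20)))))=-13637255168 / 11223410625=-1.22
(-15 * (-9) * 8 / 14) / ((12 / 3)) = 135 / 7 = 19.29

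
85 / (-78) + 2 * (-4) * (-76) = 47339 / 78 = 606.91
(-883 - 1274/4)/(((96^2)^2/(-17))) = 1513/6291456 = 0.00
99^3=970299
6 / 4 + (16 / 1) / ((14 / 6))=117 / 14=8.36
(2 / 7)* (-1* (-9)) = 18 / 7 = 2.57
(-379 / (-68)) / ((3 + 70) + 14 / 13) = 4927 / 65484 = 0.08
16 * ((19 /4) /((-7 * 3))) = -76 /21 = -3.62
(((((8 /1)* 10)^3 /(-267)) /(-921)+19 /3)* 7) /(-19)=-14485877 /4672233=-3.10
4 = 4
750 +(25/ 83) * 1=62275/ 83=750.30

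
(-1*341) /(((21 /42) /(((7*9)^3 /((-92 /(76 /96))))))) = 540018171 /368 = 1467440.68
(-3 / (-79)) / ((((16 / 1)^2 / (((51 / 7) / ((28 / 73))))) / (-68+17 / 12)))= -2974677 / 15855616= -0.19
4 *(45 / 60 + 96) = 387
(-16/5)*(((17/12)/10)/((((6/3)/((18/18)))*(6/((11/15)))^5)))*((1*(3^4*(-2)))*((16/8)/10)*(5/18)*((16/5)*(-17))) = -46543739/15377343750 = -0.00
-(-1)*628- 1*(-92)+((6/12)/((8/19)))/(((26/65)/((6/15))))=11539/16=721.19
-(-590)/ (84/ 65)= 19175/ 42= 456.55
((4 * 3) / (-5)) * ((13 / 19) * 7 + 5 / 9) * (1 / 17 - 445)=27653984 / 4845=5707.74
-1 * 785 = -785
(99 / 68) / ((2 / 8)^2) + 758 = 13282 / 17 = 781.29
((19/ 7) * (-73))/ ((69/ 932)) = -1292684/ 483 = -2676.36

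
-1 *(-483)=483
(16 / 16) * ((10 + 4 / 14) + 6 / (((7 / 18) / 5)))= 612 / 7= 87.43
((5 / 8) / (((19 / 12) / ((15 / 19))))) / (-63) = -0.00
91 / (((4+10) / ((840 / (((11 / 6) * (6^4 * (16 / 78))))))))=5915 / 528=11.20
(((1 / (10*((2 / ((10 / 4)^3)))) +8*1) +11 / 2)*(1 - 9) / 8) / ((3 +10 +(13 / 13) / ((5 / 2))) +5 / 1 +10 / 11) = -25135 / 33984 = -0.74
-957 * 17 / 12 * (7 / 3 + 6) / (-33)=12325 / 36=342.36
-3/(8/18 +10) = -27/94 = -0.29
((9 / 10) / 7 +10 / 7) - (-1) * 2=249 / 70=3.56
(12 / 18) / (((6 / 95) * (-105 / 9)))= -19 / 21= -0.90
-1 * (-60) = 60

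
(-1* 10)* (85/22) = -425/11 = -38.64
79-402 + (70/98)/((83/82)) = -187253/581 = -322.29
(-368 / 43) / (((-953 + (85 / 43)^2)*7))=1978 / 1535513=0.00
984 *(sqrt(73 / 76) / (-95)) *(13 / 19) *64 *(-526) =215314944 *sqrt(1387) / 34295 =233819.97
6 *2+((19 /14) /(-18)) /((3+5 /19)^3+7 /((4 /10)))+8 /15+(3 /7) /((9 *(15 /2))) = 1132288859 /90306846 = 12.54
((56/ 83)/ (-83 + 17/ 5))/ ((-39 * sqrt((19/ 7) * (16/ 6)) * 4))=35 * sqrt(798)/ 48956388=0.00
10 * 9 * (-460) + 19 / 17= -703781 / 17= -41398.88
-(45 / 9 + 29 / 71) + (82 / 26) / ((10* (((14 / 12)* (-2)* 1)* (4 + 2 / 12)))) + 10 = 3682051 / 807625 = 4.56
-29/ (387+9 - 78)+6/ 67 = -35/ 21306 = -0.00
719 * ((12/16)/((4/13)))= 28041/16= 1752.56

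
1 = 1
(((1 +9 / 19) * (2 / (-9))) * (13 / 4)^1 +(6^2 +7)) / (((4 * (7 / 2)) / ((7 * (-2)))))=-7171 / 171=-41.94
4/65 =0.06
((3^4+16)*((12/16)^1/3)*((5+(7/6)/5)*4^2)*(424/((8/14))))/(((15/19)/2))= 858793768/225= 3816861.19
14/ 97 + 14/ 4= 707/ 194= 3.64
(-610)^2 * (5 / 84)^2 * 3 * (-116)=-67443125 / 147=-458796.77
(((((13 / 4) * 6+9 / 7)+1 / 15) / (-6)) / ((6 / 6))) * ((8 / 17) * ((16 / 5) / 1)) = -140128 / 26775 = -5.23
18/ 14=9/ 7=1.29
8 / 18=4 / 9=0.44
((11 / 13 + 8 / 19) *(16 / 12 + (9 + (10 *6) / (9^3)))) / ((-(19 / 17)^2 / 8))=-1831573336 / 21667581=-84.53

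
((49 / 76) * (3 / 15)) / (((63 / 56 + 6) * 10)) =49 / 27075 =0.00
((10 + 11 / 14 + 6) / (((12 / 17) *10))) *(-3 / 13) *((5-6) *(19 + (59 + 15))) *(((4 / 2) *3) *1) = 222921 / 728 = 306.21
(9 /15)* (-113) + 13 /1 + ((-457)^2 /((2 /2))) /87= 1020407 /435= 2345.76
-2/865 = -0.00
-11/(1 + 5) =-11/6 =-1.83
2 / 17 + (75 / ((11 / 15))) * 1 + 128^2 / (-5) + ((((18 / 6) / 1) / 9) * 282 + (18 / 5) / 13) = -37439013 / 12155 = -3080.13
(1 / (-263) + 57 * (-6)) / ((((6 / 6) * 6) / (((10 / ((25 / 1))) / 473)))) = -8177 / 169635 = -0.05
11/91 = 0.12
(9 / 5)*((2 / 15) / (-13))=-6 / 325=-0.02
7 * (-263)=-1841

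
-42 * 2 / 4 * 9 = -189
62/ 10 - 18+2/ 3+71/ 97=-15134/ 1455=-10.40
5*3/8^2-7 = -433/64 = -6.77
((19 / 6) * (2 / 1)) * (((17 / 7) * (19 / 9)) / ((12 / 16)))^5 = 68401585622033408 / 723486239847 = 94544.42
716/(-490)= -1.46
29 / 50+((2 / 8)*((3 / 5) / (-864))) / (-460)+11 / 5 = 7365889 / 2649600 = 2.78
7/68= 0.10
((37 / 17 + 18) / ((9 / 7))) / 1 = 2401 / 153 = 15.69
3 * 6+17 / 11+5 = 270 / 11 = 24.55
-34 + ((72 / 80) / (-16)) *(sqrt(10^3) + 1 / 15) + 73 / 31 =-784893 / 24800 - 9 *sqrt(10) / 16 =-33.43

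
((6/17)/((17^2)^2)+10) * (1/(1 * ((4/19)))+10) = 147.50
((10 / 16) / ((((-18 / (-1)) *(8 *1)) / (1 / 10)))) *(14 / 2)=7 / 2304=0.00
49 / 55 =0.89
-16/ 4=-4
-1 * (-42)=42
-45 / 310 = -0.15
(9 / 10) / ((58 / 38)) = 171 / 290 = 0.59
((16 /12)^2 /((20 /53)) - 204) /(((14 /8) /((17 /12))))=-161.33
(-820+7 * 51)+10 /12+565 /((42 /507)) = 133522 /21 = 6358.19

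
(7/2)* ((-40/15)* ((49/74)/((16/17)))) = -6.57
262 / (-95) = -262 / 95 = -2.76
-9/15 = -3/5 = -0.60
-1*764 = -764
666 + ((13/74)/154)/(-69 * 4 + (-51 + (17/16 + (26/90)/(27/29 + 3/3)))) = 445075940862/668282197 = 666.00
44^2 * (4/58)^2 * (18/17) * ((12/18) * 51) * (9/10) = 1254528/4205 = 298.34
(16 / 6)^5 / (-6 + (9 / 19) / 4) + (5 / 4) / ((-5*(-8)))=-79583155 / 3475872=-22.90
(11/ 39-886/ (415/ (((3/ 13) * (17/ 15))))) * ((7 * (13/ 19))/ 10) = -156527/ 1182750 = -0.13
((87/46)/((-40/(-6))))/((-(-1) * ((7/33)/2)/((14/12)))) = 2871/920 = 3.12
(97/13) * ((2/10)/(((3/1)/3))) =97/65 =1.49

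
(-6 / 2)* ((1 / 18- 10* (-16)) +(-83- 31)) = -829 / 6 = -138.17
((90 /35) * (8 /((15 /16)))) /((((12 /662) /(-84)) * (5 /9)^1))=-4575744 /25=-183029.76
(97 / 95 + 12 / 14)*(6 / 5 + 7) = 51209 / 3325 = 15.40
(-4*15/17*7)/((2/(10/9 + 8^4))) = -2581180/51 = -50611.37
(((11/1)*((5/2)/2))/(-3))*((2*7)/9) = -385/54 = -7.13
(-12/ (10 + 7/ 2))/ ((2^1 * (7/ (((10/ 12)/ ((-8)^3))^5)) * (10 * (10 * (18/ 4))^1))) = 125/ 77563807532341788672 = 0.00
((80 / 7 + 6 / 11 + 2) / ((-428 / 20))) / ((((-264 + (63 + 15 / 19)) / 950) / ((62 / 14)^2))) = 23330437250 / 383929161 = 60.77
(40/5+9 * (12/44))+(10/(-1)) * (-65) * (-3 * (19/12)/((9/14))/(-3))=478580/297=1611.38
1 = 1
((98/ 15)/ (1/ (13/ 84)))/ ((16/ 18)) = 91/ 80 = 1.14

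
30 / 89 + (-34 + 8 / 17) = -50220 / 1513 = -33.19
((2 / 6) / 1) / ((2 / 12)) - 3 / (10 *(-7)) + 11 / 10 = 22 / 7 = 3.14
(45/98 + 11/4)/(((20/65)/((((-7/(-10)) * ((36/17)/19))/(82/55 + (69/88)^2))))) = 4190472/10843889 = 0.39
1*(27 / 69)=9 / 23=0.39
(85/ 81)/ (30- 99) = -85/ 5589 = -0.02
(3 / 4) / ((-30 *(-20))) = 1 / 800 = 0.00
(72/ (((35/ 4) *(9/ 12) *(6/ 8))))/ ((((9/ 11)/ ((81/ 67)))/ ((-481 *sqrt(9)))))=-73142784/ 2345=-31190.95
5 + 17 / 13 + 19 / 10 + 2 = 1327 / 130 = 10.21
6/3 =2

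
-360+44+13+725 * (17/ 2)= 11719/ 2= 5859.50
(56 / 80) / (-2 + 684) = 7 / 6820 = 0.00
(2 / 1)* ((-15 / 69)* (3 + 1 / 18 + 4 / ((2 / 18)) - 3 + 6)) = -3785 / 207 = -18.29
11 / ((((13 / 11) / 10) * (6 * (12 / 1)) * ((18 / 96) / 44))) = 303.36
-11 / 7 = -1.57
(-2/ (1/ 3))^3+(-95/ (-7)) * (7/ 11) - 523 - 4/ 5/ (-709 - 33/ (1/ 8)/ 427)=-12171772402/ 16665385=-730.36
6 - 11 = -5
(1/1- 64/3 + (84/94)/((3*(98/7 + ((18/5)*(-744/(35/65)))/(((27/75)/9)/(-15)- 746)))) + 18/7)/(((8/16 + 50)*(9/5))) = -3544764470900/18155753164017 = -0.20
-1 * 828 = -828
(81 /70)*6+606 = 21453 /35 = 612.94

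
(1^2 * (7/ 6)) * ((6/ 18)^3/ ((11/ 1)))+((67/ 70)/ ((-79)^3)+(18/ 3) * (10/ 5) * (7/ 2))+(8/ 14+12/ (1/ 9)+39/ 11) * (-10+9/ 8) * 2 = -17115661899407/ 8785954980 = -1948.07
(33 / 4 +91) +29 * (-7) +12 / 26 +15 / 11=-58301 / 572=-101.92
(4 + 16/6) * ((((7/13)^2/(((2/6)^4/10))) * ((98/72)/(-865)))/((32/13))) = -36015/35984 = -1.00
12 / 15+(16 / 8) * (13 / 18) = 101 / 45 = 2.24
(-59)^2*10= 34810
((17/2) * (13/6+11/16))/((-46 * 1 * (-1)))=2329/4416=0.53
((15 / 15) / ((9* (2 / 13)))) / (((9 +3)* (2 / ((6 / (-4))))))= -13 / 288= -0.05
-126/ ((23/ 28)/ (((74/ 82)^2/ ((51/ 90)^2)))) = -4346848800/ 11173607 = -389.03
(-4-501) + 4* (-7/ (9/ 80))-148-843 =-1744.89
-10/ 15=-2/ 3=-0.67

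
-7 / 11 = -0.64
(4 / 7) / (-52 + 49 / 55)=-220 / 19677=-0.01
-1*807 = -807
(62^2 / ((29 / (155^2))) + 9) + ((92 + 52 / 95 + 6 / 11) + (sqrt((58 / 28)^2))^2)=18916189017413 / 5939780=3184661.56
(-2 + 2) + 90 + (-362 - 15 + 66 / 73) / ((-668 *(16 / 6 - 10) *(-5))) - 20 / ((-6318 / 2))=305083536847 / 3389000472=90.02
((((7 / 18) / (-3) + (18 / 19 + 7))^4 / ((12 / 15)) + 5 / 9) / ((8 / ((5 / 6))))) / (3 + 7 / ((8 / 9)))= 103491753533228425 / 2313768676917888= 44.73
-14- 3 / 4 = -59 / 4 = -14.75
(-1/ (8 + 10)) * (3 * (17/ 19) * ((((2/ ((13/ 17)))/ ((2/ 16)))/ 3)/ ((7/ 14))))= -4624/ 2223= -2.08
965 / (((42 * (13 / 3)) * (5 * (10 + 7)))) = 193 / 3094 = 0.06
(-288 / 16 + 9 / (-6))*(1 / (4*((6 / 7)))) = -5.69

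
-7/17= -0.41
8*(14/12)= 28/3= 9.33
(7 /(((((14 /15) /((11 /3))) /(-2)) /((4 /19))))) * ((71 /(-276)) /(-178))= -0.02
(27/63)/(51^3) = 1/309519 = 0.00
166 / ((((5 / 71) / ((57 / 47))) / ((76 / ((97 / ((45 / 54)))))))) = 8509492 / 4559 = 1866.53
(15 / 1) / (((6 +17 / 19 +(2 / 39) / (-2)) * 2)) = 1.09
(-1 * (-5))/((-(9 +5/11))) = -55/104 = -0.53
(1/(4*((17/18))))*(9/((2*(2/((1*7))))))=567/136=4.17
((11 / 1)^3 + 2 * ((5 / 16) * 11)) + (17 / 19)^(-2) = 3096055 / 2312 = 1339.12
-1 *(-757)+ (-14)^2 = 953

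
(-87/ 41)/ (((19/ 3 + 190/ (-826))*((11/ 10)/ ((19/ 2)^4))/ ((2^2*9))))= -92677.49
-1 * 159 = -159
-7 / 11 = -0.64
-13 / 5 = -2.60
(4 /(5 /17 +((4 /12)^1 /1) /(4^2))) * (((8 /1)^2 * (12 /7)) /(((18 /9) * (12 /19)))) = 1103.12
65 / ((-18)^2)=65 / 324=0.20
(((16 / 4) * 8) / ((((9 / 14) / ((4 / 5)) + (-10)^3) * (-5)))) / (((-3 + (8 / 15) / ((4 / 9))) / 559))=-1001728 / 503595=-1.99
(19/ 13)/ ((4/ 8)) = 2.92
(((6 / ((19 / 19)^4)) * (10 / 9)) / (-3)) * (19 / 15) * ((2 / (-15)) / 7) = 152 / 2835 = 0.05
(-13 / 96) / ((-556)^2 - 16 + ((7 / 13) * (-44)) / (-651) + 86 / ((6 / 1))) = -5239 / 11959790496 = -0.00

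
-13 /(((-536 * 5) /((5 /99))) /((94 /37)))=611 /981684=0.00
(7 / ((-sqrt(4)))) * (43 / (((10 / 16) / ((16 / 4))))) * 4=-19264 / 5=-3852.80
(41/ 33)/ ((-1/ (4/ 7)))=-164/ 231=-0.71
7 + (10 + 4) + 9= 30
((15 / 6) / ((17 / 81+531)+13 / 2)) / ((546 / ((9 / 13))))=1215 / 206099894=0.00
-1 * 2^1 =-2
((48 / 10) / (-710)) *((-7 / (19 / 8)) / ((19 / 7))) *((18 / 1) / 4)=21168 / 640775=0.03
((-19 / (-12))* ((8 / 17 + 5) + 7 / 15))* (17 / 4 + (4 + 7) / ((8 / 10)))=14383 / 85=169.21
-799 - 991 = -1790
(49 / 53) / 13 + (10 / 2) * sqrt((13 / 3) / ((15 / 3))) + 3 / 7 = 2410 / 4823 + sqrt(195) / 3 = 5.15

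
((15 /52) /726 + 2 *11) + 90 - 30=1031893 /12584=82.00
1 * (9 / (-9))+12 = 11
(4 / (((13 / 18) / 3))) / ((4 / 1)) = 54 / 13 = 4.15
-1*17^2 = -289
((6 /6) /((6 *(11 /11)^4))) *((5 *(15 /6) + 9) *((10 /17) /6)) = 215 /612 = 0.35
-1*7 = -7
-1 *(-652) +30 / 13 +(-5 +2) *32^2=-31430 / 13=-2417.69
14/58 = 7/29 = 0.24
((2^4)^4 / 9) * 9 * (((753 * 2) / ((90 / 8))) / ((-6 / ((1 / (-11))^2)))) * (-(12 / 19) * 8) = 61056.71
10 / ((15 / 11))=22 / 3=7.33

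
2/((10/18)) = 18/5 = 3.60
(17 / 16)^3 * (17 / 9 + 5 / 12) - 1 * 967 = -142182173 / 147456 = -964.23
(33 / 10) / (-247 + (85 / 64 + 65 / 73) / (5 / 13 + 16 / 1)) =-165856 / 12407265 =-0.01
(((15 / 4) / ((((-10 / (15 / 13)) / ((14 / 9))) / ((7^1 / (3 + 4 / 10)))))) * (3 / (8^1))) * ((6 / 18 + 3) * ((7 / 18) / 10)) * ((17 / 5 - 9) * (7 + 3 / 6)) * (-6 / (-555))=12005 / 392496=0.03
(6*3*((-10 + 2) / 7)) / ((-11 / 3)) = 432 / 77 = 5.61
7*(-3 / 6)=-7 / 2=-3.50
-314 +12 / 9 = -938 / 3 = -312.67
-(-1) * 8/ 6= 4/ 3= 1.33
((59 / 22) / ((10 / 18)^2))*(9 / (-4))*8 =-43011 / 275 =-156.40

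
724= 724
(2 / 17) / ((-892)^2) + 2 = 2.00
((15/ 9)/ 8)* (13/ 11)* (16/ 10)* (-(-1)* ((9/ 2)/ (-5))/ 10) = -39/ 1100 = -0.04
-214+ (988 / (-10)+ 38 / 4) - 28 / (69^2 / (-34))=-14430593 / 47610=-303.10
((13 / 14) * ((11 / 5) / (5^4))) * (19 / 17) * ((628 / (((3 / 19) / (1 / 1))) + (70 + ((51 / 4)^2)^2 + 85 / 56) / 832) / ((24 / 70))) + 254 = 26032896359381 / 87736320000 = 296.72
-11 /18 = -0.61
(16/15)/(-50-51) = -16/1515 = -0.01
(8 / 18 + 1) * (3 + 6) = 13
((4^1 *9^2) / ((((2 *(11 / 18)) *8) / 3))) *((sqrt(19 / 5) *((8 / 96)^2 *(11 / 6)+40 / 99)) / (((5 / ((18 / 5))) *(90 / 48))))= 962523 *sqrt(95) / 302500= 31.01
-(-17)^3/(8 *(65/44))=54043/130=415.72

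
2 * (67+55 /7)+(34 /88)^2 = 2030951 /13552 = 149.86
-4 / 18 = -2 / 9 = -0.22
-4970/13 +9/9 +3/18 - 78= -35813/78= -459.14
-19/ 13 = -1.46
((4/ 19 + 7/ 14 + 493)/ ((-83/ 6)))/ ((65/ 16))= -8.79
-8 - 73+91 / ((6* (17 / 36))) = -831 / 17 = -48.88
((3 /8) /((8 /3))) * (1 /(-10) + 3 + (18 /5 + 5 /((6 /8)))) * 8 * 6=711 /8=88.88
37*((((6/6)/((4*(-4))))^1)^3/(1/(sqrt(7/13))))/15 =-37*sqrt(91)/798720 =-0.00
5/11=0.45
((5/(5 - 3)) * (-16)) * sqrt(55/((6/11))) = -220 * sqrt(30)/3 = -401.66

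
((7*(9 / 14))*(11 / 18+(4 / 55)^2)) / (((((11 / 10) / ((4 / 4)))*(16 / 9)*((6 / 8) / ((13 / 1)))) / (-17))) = -22252269 / 53240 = -417.96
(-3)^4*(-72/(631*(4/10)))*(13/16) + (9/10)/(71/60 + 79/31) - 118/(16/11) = -5533787/55528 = -99.66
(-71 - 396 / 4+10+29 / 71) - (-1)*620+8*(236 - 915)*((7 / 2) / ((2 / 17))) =-11441053 / 71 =-161141.59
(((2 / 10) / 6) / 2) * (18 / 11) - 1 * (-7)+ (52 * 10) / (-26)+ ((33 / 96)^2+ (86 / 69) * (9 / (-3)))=-21494807 / 1295360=-16.59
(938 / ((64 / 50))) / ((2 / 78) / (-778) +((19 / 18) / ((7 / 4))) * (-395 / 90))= -33619315275 / 121450424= -276.82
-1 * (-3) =3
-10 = -10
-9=-9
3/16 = 0.19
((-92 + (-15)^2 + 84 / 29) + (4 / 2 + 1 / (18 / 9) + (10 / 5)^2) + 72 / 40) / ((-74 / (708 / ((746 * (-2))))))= 7401609 / 8004580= 0.92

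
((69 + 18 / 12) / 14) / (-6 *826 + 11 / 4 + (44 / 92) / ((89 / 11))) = -96209 / 94632363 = -0.00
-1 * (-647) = 647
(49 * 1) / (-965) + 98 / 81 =90601 / 78165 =1.16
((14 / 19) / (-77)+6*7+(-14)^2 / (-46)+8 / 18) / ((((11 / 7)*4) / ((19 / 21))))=825761 / 150282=5.49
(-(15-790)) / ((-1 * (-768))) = 775 / 768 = 1.01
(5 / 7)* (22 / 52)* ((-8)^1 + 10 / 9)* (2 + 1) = -1705 / 273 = -6.25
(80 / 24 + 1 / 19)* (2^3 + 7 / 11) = 965 / 33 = 29.24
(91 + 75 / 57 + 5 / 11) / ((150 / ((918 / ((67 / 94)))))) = 278852598 / 350075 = 796.55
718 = 718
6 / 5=1.20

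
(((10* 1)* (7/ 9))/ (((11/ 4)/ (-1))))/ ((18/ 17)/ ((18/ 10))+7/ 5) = -23800/ 16731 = -1.42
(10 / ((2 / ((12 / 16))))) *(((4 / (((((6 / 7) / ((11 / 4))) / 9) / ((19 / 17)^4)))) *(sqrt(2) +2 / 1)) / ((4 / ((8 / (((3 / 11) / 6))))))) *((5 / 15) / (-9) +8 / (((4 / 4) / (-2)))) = -238976785355 / 250563 - 238976785355 *sqrt(2) / 501126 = -1628168.93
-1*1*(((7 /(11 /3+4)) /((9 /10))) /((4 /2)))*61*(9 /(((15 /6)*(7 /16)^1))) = -5856 /23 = -254.61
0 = 0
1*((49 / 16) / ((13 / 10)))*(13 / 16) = 1.91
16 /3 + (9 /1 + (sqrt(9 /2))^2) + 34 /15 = 211 /10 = 21.10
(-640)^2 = 409600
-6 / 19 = -0.32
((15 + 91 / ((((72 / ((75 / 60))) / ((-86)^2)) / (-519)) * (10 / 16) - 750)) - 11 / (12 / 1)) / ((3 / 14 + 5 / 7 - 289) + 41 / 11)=-1031674350707 / 21010641192234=-0.05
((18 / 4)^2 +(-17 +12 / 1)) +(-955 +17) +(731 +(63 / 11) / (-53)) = -447413 / 2332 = -191.86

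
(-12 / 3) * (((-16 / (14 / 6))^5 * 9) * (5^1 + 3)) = 73383542784 / 16807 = 4366248.75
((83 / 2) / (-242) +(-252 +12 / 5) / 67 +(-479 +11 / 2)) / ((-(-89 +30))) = -77405127 / 9566260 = -8.09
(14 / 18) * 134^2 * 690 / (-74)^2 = 7227290 / 4107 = 1759.75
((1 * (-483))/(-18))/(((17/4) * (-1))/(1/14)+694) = 161/3807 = 0.04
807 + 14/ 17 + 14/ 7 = 13767/ 17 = 809.82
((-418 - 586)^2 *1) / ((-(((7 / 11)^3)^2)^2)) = -3163586018588795536 / 13841287201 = -228561547.25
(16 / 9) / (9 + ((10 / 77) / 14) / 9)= 539 / 2729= 0.20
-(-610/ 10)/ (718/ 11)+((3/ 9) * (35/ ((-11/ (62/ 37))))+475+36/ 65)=27050973673/ 56984070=474.71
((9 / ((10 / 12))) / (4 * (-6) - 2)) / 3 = -9 / 65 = -0.14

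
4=4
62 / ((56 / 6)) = 93 / 14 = 6.64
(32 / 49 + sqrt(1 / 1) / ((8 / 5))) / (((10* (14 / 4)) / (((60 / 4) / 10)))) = 1503 / 27440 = 0.05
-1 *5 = -5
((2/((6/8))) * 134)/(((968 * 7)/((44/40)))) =67/1155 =0.06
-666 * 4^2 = -10656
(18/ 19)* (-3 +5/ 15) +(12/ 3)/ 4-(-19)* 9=3220/ 19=169.47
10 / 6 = 5 / 3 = 1.67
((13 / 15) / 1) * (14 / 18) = 91 / 135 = 0.67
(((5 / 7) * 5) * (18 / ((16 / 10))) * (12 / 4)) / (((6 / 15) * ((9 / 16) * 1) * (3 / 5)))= 6250 / 7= 892.86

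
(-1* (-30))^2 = 900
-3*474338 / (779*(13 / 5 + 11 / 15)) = -2134521 / 3895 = -548.02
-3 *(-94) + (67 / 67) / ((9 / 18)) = 284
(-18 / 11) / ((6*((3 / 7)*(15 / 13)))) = -91 / 165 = -0.55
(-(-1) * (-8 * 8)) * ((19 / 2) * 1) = -608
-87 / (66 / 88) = -116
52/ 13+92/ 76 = 99/ 19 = 5.21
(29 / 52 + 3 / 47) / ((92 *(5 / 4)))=1519 / 281060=0.01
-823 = -823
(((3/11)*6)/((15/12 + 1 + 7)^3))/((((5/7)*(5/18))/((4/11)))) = 0.00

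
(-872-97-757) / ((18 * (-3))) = 863 / 27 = 31.96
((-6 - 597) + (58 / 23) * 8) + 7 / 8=-107079 / 184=-581.95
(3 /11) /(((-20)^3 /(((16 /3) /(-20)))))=1 /110000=0.00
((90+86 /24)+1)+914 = 12103 /12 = 1008.58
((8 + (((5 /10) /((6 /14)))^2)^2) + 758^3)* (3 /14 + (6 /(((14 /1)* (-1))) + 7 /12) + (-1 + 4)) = 159734623990843 /108864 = 1467286008.15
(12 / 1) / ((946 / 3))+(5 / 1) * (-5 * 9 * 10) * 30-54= -31953024 / 473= -67553.96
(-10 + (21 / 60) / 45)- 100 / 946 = -4298689 / 425700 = -10.10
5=5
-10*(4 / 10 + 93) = -934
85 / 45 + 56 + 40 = 881 / 9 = 97.89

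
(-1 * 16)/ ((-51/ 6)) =32/ 17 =1.88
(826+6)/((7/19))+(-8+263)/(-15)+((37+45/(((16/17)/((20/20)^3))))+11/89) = 23187779/9968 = 2326.22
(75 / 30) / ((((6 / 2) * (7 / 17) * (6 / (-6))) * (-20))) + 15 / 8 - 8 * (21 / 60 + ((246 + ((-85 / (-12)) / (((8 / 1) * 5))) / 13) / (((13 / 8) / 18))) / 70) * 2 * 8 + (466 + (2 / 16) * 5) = -647222783 / 141960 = -4559.19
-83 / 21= -3.95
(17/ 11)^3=4913/ 1331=3.69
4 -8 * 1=-4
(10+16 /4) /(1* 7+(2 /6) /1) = 21 /11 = 1.91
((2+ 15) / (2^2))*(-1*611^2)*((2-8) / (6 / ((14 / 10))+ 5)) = 10251969 / 10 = 1025196.90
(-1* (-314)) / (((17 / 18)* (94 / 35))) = 123.79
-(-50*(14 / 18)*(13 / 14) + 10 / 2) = 280 / 9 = 31.11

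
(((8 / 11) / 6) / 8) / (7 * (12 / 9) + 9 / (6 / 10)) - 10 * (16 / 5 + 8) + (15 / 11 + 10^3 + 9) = 898.36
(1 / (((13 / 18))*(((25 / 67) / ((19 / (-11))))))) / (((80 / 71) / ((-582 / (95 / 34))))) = 1184.87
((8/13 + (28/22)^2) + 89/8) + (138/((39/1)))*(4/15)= 2699987/188760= 14.30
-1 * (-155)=155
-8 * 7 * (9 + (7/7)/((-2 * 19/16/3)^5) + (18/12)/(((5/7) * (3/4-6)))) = -3732911672/12380495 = -301.52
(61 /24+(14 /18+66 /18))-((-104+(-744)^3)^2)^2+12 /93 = -64205148606041485330656756559853601271 /2232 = -28765747583351919951011090000000000.00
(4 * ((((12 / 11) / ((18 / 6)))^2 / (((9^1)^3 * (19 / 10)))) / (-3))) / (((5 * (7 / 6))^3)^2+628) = -40960 / 12880599894921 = -0.00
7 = 7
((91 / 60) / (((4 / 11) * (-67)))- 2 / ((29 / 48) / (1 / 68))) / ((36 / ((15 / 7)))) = -879413 / 133180992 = -0.01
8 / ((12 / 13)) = 8.67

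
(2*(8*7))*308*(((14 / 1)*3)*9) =13039488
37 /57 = 0.65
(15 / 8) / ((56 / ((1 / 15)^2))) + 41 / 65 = 55117 / 87360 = 0.63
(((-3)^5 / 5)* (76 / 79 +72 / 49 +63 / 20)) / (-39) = 35001153 / 5032300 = 6.96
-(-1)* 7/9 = 7/9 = 0.78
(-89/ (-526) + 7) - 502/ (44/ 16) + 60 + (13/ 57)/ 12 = -228270305/ 1978812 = -115.36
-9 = -9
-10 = -10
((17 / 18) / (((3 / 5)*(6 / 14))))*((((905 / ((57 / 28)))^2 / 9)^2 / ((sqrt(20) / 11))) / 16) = 8433077951347472500*sqrt(5) / 69257922561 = 272271169.30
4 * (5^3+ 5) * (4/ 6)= 346.67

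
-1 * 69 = -69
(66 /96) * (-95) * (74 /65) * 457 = -3533981 /104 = -33980.59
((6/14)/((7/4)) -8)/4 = -95/49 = -1.94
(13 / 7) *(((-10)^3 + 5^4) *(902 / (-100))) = 87945 / 14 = 6281.79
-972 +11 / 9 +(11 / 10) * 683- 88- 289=-53683 / 90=-596.48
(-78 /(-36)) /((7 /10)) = 65 /21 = 3.10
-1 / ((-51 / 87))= 29 / 17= 1.71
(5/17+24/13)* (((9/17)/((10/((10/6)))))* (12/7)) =8514/26299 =0.32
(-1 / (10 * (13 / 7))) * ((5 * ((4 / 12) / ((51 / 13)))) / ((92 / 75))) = -175 / 9384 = -0.02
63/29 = 2.17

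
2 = 2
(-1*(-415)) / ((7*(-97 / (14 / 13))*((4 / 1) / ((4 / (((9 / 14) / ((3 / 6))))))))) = -5810 / 11349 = -0.51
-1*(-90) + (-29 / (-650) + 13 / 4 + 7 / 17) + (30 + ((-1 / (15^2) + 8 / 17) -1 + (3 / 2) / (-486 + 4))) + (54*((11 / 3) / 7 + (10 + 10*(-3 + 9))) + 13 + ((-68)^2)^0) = 66193748924 / 16777215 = 3945.46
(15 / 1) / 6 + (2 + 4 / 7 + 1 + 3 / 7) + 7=27 / 2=13.50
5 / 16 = 0.31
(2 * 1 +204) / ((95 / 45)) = 1854 / 19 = 97.58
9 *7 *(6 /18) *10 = 210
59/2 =29.50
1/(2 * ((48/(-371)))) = -371/96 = -3.86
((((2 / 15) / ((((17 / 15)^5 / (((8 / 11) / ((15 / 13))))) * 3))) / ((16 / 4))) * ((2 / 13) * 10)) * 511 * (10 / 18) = 25550000 / 15618427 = 1.64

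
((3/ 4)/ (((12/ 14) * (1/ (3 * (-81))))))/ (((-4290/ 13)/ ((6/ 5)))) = 0.77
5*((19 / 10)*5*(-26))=-1235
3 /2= 1.50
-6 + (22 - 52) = -36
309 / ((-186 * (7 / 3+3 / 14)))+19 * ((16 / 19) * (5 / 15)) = 46583 / 9951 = 4.68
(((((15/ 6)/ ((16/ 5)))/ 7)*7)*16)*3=75/ 2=37.50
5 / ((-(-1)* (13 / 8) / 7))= 280 / 13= 21.54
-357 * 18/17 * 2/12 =-63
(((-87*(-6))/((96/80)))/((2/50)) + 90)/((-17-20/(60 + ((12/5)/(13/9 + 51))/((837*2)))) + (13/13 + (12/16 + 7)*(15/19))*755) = 42535243380/20781073441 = 2.05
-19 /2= -9.50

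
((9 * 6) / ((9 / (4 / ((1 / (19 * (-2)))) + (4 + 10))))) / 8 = -207 / 2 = -103.50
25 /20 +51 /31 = 359 /124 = 2.90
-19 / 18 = -1.06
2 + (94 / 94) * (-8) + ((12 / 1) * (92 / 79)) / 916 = -108270 / 18091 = -5.98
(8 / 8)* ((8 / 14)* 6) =24 / 7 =3.43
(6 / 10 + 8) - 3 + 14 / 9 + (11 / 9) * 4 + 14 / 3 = 752 / 45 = 16.71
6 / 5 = 1.20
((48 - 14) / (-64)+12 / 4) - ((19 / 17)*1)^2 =11279 / 9248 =1.22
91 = 91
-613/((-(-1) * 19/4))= -2452/19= -129.05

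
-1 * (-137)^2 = -18769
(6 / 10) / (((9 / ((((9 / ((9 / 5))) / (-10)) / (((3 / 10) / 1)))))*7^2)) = -1 / 441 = -0.00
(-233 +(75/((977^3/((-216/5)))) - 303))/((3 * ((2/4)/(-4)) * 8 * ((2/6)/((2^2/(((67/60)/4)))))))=479865709178880/62482513811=7680.00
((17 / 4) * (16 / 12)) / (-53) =-17 / 159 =-0.11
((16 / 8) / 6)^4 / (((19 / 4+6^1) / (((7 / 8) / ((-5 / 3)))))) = -7 / 11610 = -0.00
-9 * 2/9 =-2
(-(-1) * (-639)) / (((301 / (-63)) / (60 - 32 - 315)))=-1650537 / 43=-38384.58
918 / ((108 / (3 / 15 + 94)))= 8007 / 10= 800.70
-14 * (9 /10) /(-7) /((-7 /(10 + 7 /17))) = -1593 /595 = -2.68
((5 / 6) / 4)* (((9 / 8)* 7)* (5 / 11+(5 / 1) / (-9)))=-175 / 1056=-0.17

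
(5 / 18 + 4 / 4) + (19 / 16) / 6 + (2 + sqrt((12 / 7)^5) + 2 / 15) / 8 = 36* sqrt(21) / 343 + 2509 / 1440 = 2.22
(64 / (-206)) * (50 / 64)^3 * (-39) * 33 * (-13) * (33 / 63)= -958546875 / 738304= -1298.31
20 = 20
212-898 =-686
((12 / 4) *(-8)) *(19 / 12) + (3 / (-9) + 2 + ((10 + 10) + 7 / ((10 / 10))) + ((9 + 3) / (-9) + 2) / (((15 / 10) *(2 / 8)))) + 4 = -32 / 9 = -3.56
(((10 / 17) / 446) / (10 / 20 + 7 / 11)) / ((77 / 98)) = 28 / 18955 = 0.00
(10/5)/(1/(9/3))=6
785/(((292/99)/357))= 27744255/292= 95014.57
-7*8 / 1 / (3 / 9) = -168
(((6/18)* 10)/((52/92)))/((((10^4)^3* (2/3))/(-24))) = -69/325000000000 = -0.00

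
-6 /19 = -0.32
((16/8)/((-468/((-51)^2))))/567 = -289/14742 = -0.02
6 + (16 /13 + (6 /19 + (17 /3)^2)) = 88159 /2223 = 39.66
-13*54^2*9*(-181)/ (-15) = -20584044/ 5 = -4116808.80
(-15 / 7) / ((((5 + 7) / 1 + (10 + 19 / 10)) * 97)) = -150 / 162281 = -0.00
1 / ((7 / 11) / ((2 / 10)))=11 / 35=0.31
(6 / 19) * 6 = 36 / 19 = 1.89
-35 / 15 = -7 / 3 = -2.33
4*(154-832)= -2712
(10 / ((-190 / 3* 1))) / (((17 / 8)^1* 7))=-24 / 2261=-0.01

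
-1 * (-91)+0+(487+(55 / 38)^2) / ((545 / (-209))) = -3999563 / 41420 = -96.56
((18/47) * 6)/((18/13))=78/47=1.66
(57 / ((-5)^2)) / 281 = 57 / 7025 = 0.01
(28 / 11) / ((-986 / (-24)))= 336 / 5423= 0.06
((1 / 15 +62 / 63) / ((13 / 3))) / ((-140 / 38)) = -6289 / 95550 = -0.07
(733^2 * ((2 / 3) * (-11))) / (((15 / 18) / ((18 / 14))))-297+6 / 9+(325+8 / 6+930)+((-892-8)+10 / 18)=-1914878921 / 315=-6078980.70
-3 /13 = -0.23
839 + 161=1000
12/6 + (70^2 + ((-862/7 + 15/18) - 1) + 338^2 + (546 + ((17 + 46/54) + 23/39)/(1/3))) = 195944137/1638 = 119624.02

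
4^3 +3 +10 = 77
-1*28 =-28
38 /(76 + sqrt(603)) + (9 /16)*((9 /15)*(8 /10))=428471 /517300-114*sqrt(67) /5173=0.65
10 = 10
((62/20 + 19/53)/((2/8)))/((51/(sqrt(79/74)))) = 611 * sqrt(5846)/166685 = 0.28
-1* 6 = -6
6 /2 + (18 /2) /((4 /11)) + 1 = 115 /4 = 28.75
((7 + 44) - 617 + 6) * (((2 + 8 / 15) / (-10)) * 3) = 2128 / 5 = 425.60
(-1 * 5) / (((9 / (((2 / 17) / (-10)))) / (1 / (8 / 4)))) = 1 / 306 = 0.00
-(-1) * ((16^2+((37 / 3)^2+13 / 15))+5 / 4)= 73841 / 180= 410.23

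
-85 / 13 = -6.54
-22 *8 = -176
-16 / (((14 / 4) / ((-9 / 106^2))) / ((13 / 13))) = 72 / 19663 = 0.00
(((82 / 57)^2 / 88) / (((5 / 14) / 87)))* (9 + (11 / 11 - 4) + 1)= 2388701 / 59565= 40.10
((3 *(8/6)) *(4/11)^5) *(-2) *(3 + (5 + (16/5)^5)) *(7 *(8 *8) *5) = -3940041097216/100656875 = -39143.29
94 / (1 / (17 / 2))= 799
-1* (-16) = 16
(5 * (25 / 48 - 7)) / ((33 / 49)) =-76195 / 1584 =-48.10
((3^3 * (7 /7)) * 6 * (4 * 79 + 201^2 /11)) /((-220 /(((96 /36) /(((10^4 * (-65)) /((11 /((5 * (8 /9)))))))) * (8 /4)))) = 10662111 /178750000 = 0.06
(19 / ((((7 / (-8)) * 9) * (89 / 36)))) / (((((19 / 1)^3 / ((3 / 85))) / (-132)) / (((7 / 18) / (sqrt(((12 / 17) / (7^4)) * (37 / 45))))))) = 17248 * sqrt(9435) / 101045705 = 0.02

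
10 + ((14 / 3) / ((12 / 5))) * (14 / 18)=1865 / 162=11.51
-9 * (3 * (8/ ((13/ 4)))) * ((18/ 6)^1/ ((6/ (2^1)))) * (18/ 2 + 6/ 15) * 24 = -974592/ 65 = -14993.72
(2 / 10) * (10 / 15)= 2 / 15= 0.13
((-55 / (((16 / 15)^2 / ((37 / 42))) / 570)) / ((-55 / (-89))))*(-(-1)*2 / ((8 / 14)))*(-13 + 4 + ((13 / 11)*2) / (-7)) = 50608882125 / 39424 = 1283707.44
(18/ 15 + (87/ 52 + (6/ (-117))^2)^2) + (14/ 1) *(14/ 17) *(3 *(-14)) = -480.23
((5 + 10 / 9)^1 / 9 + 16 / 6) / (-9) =-271 / 729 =-0.37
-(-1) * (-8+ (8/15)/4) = -118/15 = -7.87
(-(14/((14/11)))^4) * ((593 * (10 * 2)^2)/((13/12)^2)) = -500089708800/169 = -2959110702.96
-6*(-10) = 60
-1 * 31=-31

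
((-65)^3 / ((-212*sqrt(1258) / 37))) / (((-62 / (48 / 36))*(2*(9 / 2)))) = -274625*sqrt(1258) / 3016548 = -3.23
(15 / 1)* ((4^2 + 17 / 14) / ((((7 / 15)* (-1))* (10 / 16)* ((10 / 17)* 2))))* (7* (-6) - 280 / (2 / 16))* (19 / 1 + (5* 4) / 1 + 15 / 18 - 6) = 58099557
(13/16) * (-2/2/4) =-13/64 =-0.20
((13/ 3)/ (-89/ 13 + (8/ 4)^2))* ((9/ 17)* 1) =-507/ 629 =-0.81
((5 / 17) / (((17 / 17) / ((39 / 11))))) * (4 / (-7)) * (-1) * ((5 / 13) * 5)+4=5.15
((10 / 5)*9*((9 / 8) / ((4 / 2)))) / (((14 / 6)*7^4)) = 243 / 134456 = 0.00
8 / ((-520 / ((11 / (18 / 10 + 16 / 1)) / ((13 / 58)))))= -638 / 15041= -0.04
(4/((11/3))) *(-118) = -1416/11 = -128.73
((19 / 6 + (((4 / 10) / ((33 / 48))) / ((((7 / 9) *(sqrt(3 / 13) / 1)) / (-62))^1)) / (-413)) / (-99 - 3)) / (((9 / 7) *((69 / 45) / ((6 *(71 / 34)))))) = -0.21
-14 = -14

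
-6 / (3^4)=-2 / 27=-0.07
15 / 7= 2.14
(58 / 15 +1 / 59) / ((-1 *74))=-3437 / 65490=-0.05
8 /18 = 4 /9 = 0.44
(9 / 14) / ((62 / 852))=8.83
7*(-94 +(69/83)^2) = -4499635/6889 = -653.16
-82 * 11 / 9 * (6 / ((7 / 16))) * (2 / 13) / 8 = -7216 / 273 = -26.43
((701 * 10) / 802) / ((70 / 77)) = 7711 / 802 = 9.61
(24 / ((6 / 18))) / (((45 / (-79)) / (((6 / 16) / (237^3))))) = -1 / 280845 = -0.00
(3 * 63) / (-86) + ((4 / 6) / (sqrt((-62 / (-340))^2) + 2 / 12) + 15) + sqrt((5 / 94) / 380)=sqrt(1786) / 3572 + 112609 / 7654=14.72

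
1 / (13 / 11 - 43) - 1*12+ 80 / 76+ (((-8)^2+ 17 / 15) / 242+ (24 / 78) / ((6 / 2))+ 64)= 734150161 / 13748020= 53.40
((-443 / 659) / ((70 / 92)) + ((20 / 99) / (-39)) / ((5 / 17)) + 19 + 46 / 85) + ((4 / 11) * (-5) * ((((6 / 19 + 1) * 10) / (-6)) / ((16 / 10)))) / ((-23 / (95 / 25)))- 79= -4232150918533 / 69640200630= -60.77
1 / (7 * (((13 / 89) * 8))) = 89 / 728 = 0.12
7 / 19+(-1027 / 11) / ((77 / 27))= -520922 / 16093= -32.37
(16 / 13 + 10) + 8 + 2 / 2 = 263 / 13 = 20.23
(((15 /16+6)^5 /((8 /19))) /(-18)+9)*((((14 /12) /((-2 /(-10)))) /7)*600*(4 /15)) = -281512.38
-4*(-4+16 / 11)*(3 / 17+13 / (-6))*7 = -141.85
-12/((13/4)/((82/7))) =-3936/91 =-43.25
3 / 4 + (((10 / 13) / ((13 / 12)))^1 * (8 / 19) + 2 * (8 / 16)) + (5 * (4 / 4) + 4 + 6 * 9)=835489 / 12844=65.05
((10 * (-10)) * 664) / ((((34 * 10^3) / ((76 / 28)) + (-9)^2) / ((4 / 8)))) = -630800 / 239539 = -2.63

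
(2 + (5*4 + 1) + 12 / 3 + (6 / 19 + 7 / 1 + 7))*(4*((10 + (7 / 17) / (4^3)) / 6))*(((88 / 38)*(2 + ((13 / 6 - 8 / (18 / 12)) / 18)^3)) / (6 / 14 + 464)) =29007550362175 / 10582316471808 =2.74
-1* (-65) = 65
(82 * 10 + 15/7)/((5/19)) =21869/7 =3124.14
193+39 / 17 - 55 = 2385 / 17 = 140.29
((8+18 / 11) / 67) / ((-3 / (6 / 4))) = -53 / 737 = -0.07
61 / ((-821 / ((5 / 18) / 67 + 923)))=-67901723 / 990126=-68.58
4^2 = 16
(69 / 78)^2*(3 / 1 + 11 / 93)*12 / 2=76705 / 5239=14.64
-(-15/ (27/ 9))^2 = -25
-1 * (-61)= 61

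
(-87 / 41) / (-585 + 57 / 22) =638 / 175111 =0.00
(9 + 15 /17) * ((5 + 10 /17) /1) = 15960 /289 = 55.22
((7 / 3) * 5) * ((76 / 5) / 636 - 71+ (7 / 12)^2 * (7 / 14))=-37827377 / 45792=-826.07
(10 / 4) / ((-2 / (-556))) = 695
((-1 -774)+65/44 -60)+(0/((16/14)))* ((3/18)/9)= -36675/44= -833.52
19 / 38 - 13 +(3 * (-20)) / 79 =-2095 / 158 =-13.26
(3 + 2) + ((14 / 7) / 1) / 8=21 / 4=5.25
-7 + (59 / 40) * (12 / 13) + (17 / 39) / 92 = -101069 / 17940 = -5.63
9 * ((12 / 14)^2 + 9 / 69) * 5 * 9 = 394875 / 1127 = 350.38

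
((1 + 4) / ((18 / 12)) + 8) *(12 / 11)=136 / 11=12.36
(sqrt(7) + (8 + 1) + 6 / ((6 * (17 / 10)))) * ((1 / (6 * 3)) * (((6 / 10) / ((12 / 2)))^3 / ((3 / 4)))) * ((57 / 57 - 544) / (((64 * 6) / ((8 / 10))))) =-29503 / 36720000 - 181 * sqrt(7) / 2160000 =-0.00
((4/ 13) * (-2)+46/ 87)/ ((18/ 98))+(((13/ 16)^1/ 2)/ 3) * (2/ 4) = -263219/ 651456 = -0.40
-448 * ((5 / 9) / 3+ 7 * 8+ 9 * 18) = -2639168 / 27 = -97746.96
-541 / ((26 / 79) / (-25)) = 41095.19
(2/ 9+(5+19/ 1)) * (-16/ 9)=-3488/ 81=-43.06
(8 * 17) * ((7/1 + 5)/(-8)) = -204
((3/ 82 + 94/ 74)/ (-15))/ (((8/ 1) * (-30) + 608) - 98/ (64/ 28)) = -3172/ 11837151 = -0.00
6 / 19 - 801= -15213 / 19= -800.68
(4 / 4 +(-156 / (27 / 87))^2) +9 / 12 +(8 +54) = 9098551 / 36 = 252737.53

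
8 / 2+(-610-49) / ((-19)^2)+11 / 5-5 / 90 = 140323 / 32490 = 4.32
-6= -6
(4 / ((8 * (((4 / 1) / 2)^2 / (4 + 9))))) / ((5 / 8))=13 / 5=2.60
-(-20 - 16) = 36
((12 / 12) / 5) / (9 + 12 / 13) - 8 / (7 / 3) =-15389 / 4515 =-3.41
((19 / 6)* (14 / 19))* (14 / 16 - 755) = -14077 / 8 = -1759.62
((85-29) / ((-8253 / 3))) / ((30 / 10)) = -8 / 1179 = -0.01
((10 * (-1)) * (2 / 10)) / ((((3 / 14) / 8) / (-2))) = 448 / 3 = 149.33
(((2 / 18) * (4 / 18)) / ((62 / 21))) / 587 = 7 / 491319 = 0.00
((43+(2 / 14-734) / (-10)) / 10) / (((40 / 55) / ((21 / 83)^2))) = 5645871 / 5511200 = 1.02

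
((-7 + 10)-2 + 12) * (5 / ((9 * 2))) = 65 / 18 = 3.61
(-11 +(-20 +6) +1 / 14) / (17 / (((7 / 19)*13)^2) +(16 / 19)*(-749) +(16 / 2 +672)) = -0.50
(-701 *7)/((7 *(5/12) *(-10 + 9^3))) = -8412/3595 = -2.34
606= 606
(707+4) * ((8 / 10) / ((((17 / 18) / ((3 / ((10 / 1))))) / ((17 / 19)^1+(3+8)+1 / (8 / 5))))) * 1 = 36531891 / 16150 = 2262.04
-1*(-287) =287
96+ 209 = 305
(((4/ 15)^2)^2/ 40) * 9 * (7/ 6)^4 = 4802/ 2278125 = 0.00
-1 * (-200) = 200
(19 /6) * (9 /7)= 57 /14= 4.07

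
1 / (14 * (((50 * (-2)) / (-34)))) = 17 / 700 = 0.02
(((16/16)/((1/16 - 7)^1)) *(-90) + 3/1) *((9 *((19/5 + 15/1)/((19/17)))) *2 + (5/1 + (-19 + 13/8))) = 130437837/28120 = 4638.61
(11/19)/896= 11/17024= 0.00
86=86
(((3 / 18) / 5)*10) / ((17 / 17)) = 1 / 3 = 0.33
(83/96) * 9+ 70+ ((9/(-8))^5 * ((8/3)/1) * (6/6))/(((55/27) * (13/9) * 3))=226198957/2928640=77.24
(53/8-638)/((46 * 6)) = -5051/2208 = -2.29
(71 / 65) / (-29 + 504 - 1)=71 / 30810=0.00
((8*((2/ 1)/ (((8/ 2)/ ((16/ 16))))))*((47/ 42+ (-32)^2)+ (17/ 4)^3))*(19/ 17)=28137727/ 5712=4926.07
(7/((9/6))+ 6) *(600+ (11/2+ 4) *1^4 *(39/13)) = 6704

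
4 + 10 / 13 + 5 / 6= 437 / 78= 5.60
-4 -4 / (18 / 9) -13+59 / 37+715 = 25811 / 37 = 697.59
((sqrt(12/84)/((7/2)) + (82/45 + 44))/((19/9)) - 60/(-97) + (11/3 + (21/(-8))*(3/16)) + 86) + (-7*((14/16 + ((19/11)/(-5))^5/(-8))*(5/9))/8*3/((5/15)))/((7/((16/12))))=18*sqrt(7)/931 + 7890722080555219/71236078320000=110.82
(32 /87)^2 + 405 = 3066469 /7569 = 405.14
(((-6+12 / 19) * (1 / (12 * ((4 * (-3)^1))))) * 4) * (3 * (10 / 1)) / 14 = 85 / 266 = 0.32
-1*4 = -4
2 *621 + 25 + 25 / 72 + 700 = 141649 / 72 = 1967.35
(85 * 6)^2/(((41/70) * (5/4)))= 355258.54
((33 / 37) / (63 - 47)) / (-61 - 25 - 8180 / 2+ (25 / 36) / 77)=-22869 / 1713225356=-0.00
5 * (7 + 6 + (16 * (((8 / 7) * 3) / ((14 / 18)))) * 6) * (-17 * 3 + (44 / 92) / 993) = -124474000970 / 1119111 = -111225.79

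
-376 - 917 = -1293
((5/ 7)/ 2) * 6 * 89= 190.71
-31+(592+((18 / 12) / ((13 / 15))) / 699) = 561.00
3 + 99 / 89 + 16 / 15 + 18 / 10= 9317 / 1335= 6.98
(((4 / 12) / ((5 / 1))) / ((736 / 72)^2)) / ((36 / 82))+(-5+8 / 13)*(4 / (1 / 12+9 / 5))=-1157694513 / 124336160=-9.31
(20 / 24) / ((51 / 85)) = 25 / 18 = 1.39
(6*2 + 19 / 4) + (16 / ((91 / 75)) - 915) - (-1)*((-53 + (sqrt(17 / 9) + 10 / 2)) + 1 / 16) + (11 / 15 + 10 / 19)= -386635261 / 414960 + sqrt(17) / 3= -930.37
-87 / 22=-3.95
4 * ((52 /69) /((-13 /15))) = -80 /23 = -3.48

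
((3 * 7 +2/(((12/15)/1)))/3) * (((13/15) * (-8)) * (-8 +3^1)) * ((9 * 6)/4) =3666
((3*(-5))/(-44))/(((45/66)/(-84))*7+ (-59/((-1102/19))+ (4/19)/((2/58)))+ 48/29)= 16530/422857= 0.04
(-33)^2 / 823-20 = -15371 / 823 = -18.68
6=6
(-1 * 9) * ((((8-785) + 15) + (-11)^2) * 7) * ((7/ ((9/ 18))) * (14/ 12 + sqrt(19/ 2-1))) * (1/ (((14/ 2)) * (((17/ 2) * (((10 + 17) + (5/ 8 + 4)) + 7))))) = 502544/ 1751 + 215376 * sqrt(34)/ 1751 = 1004.22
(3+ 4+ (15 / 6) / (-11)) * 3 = 447 / 22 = 20.32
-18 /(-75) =6 /25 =0.24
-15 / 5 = -3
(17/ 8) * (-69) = -1173/ 8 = -146.62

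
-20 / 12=-5 / 3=-1.67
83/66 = 1.26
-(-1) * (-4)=-4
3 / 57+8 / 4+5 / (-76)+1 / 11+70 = 60257 / 836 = 72.08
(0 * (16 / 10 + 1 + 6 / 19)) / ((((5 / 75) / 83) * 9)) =0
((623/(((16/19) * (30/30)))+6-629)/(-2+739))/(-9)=-623/35376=-0.02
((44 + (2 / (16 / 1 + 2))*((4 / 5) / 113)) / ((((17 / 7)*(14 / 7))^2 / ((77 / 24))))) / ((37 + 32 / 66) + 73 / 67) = 347190382 / 2238147495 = 0.16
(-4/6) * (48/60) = -8/15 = -0.53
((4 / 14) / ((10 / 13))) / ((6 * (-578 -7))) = -1 / 9450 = -0.00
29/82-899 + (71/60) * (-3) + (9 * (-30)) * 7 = -2289601/820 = -2792.20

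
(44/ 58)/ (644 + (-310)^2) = 11/ 1402788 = 0.00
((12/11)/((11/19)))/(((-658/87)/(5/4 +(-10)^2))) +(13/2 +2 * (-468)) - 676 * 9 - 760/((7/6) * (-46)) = -6431739877/915607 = -7024.56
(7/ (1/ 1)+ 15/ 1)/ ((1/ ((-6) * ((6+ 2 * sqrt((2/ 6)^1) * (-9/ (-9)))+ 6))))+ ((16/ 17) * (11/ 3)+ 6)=-80302/ 51-88 * sqrt(3)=-1726.97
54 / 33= 18 / 11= 1.64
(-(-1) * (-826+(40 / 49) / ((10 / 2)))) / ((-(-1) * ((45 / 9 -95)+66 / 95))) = 1922135 / 207858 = 9.25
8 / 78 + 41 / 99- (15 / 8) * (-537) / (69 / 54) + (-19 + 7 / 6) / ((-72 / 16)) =281494427 / 355212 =792.47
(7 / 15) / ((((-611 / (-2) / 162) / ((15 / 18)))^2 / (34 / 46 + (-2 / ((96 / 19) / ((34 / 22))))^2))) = 6746255775 / 66492949952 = 0.10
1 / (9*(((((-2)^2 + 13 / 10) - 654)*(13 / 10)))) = -100 / 758979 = -0.00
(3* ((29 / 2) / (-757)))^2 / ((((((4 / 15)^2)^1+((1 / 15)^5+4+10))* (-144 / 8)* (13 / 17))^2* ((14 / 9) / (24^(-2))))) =15572700087890625 / 158517024845684334854076416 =0.00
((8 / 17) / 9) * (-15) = -40 / 51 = -0.78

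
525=525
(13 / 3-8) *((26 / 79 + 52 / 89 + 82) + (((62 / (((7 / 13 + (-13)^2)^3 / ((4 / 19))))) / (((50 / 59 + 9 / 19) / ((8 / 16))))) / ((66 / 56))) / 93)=-57193513582862655655 / 188126817415944588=-304.02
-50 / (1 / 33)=-1650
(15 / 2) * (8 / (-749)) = -0.08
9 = 9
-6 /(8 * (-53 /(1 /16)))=3 /3392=0.00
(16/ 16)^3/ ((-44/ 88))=-2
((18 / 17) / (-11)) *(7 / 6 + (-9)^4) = -118119 / 187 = -631.65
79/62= 1.27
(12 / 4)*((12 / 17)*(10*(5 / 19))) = 1800 / 323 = 5.57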